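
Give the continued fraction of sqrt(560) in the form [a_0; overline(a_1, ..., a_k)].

[23; overline(1, 1, 1, 46)]

Write x_i = (sqrt(560) + m_i)/d_i with (m_0, d_0) = (0, 1). a_0 = floor(sqrt(560)) = 23, since 23^2 = 529 <= 560 < 576 = 24^2.
Iterate m_{i+1} = d_i*a_i - m_i, d_{i+1} = (560 - m_{i+1}^2)/d_i, a_{i+1} = floor((a_0 + m_{i+1})/d_{i+1}):
  m_1 = 1*23 - 0 = 23, d_1 = (560 - 23^2)/1 = 31/1 = 31, a_1 = floor((23 + 23)/31) = 1.
  m_2 = 31*1 - 23 = 8, d_2 = (560 - 8^2)/31 = 496/31 = 16, a_2 = floor((23 + 8)/16) = 1.
  m_3 = 16*1 - 8 = 8, d_3 = (560 - 8^2)/16 = 496/16 = 31, a_3 = floor((23 + 8)/31) = 1.
  m_4 = 31*1 - 8 = 23, d_4 = (560 - 23^2)/31 = 31/31 = 1, a_4 = floor((23 + 23)/1) = 46.
  m_5 = 1*46 - 23 = 23, d_5 = (560 - 23^2)/1 = 31/1 = 31: (m_5, d_5) = (m_1, d_1) = (23, 31), so from here the quotients repeat a_1, ..., a_4; the period length is 4.
Hence the expansion of sqrt(560) is a_0 = 23 followed by the repeating block 1, 1, 1, 46 (period 4).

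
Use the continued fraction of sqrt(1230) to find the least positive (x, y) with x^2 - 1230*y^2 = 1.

First expand sqrt(1230) as a continued fraction. With x_i = (sqrt(1230) + m_i)/d_i and (m_0, d_0) = (0, 1): a_0 = floor(sqrt(1230)) = 35, since 35^2 = 1225 <= 1230 < 1296 = 36^2.
Iterate m_{i+1} = d_i*a_i - m_i, d_{i+1} = (1230 - m_{i+1}^2)/d_i, a_{i+1} = floor((a_0 + m_{i+1})/d_{i+1}):
  m_1 = 1*35 - 0 = 35, d_1 = (1230 - 35^2)/1 = 5/1 = 5, a_1 = floor((35 + 35)/5) = 14.
  m_2 = 5*14 - 35 = 35, d_2 = (1230 - 35^2)/5 = 5/5 = 1, a_2 = floor((35 + 35)/1) = 70.
  m_3 = 1*70 - 35 = 35, d_3 = (1230 - 35^2)/1 = 5/1 = 5: (m_3, d_3) = (m_1, d_1) = (35, 5), so from here the quotients repeat a_1, a_2; the period length is 2.
So sqrt(1230) = [35; (14, 70)] with period length k = 2.
k is even, so the fundamental solution of x^2 - 1230y^2 = 1 is (p_{k-1}, q_{k-1}) = (p_1, q_1); compute convergents through index 1.
Convergents (p_i = a_i*p_{i-1} + p_{i-2}, q_i = a_i*q_{i-1} + q_{i-2} with p_{-2}=0, p_{-1}=1, q_{-2}=1, q_{-1}=0):
  i=0: a_0=35, p_0 = 35*1 + 0 = 35, q_0 = 35*0 + 1 = 1.
  i=1: a_1=14, p_1 = 14*35 + 1 = 491, q_1 = 14*1 + 0 = 14.
Check: 491^2 - 1230*14^2 = 241081 - 241080 = 1, so (x, y) = (491, 14) solves the equation, and by the theorem it is the least positive solution.

(x, y) = (491, 14)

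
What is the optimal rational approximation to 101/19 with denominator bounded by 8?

Expand x = 101/19 as a continued fraction with the Euclidean algorithm:
  101 = 5*19 + 6, so a_0 = 5.
  19 = 3*6 + 1, so a_1 = 3.
  6 = 6*1 + 0, so a_2 = 6.
so x = [5; 3, 6].
Convergents (p_i = a_i*p_{i-1} + p_{i-2}, q_i = a_i*q_{i-1} + q_{i-2} with p_{-2}=0, p_{-1}=1, q_{-2}=1, q_{-1}=0), until the denominator exceeds 8:
  i=0: a_0=5, p_0 = 5*1 + 0 = 5, q_0 = 5*0 + 1 = 1.
  i=1: a_1=3, p_1 = 3*5 + 1 = 16, q_1 = 3*1 + 0 = 3.
  i=2: a_2=6, p_2 = 6*16 + 5 = 101, q_2 = 6*3 + 1 = 19.
q_2 = 19 > 8, so the last convergent with denominator <= 8 is p_1/q_1 = 16/3.
The closest fraction with denominator <= 8 is either p_1/q_1 or the intermediate fraction (k*p_1 + p_0)/(k*q_1 + q_0) with the largest k >= 1 whose denominator stays <= 8; these approach x as k grows, and every other convergent or intermediate fraction in range is farther away.
Largest k: floor((8 - q_0)/q_1) = floor((8 - 1)/3) = 2.
That gives (2*16 + 5)/(2*3 + 1) = 37/7.
Compare the errors: |x - 16/3| = |101*3 - 16*19|/(19*3) = 1/57, and |x - 37/7| = |101*7 - 37*19|/(19*7) = 4/133.
Cross-multiplying, 1*133 = 133 < 228 = 4*57, so 1/57 is smaller: the convergent 16/3 is closer to x than 37/7.

16/3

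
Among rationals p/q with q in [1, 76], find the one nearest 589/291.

85/42

Expand x = 589/291 as a continued fraction with the Euclidean algorithm:
  589 = 2*291 + 7, so a_0 = 2.
  291 = 41*7 + 4, so a_1 = 41.
  7 = 1*4 + 3, so a_2 = 1.
  4 = 1*3 + 1, so a_3 = 1.
  3 = 3*1 + 0, so a_4 = 3.
so x = [2; 41, 1, 1, 3].
Convergents (p_i = a_i*p_{i-1} + p_{i-2}, q_i = a_i*q_{i-1} + q_{i-2} with p_{-2}=0, p_{-1}=1, q_{-2}=1, q_{-1}=0), until the denominator exceeds 76:
  i=0: a_0=2, p_0 = 2*1 + 0 = 2, q_0 = 2*0 + 1 = 1.
  i=1: a_1=41, p_1 = 41*2 + 1 = 83, q_1 = 41*1 + 0 = 41.
  i=2: a_2=1, p_2 = 1*83 + 2 = 85, q_2 = 1*41 + 1 = 42.
  i=3: a_3=1, p_3 = 1*85 + 83 = 168, q_3 = 1*42 + 41 = 83.
q_3 = 83 > 76, so the last convergent with denominator <= 76 is p_2/q_2 = 85/42.
The closest fraction with denominator <= 76 is either p_2/q_2 or the intermediate fraction (k*p_2 + p_1)/(k*q_2 + q_1) with the largest k >= 1 whose denominator stays <= 76; these approach x as k grows, and every other convergent or intermediate fraction in range is farther away.
Largest k: floor((76 - q_1)/q_2) = floor((76 - 41)/42) = 0.
Since k = 0, no intermediate fraction beyond p_2/q_2 has denominator <= 76, so the convergent 85/42 is the closest (its error is |589*42 - 85*291|/(291*42) = 3/12222).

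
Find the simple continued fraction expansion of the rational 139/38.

[3; 1, 1, 1, 12]

Run the Euclidean algorithm on 139 and 38; the successive quotients are the partial quotients a_0, a_1, ... (each step inverts the fractional part left over by the previous one):
  139 = 3*38 + 25, so a_0 = 3.
  38 = 1*25 + 13, so a_1 = 1.
  25 = 1*13 + 12, so a_2 = 1.
  13 = 1*12 + 1, so a_3 = 1.
  12 = 12*1 + 0, so a_4 = 12.
The remainder reaches 0 after 5 divisions, so the expansion has 5 partial quotients, read off in order.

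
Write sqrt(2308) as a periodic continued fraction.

Write x_i = (sqrt(2308) + m_i)/d_i with (m_0, d_0) = (0, 1). a_0 = floor(sqrt(2308)) = 48, since 48^2 = 2304 <= 2308 < 2401 = 49^2.
Iterate m_{i+1} = d_i*a_i - m_i, d_{i+1} = (2308 - m_{i+1}^2)/d_i, a_{i+1} = floor((a_0 + m_{i+1})/d_{i+1}):
  m_1 = 1*48 - 0 = 48, d_1 = (2308 - 48^2)/1 = 4/1 = 4, a_1 = floor((48 + 48)/4) = 24.
  m_2 = 4*24 - 48 = 48, d_2 = (2308 - 48^2)/4 = 4/4 = 1, a_2 = floor((48 + 48)/1) = 96.
  m_3 = 1*96 - 48 = 48, d_3 = (2308 - 48^2)/1 = 4/1 = 4: (m_3, d_3) = (m_1, d_1) = (48, 4), so from here the quotients repeat a_1, a_2; the period length is 2.
Hence the expansion of sqrt(2308) is a_0 = 48 followed by the repeating block 24, 96 (period 2).

[48; (24, 96)]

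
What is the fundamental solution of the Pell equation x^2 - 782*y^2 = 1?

(x, y) = (783, 28)

First expand sqrt(782) as a continued fraction. With x_i = (sqrt(782) + m_i)/d_i and (m_0, d_0) = (0, 1): a_0 = floor(sqrt(782)) = 27, since 27^2 = 729 <= 782 < 784 = 28^2.
Iterate m_{i+1} = d_i*a_i - m_i, d_{i+1} = (782 - m_{i+1}^2)/d_i, a_{i+1} = floor((a_0 + m_{i+1})/d_{i+1}):
  m_1 = 1*27 - 0 = 27, d_1 = (782 - 27^2)/1 = 53/1 = 53, a_1 = floor((27 + 27)/53) = 1.
  m_2 = 53*1 - 27 = 26, d_2 = (782 - 26^2)/53 = 106/53 = 2, a_2 = floor((27 + 26)/2) = 26.
  m_3 = 2*26 - 26 = 26, d_3 = (782 - 26^2)/2 = 106/2 = 53, a_3 = floor((27 + 26)/53) = 1.
  m_4 = 53*1 - 26 = 27, d_4 = (782 - 27^2)/53 = 53/53 = 1, a_4 = floor((27 + 27)/1) = 54.
  m_5 = 1*54 - 27 = 27, d_5 = (782 - 27^2)/1 = 53/1 = 53: (m_5, d_5) = (m_1, d_1) = (27, 53), so from here the quotients repeat a_1, ..., a_4; the period length is 4.
So sqrt(782) = [27; (1, 26, 1, 54)] with period length k = 4.
k is even, so the fundamental solution of x^2 - 782y^2 = 1 is (p_{k-1}, q_{k-1}) = (p_3, q_3); compute convergents through index 3.
Convergents (p_i = a_i*p_{i-1} + p_{i-2}, q_i = a_i*q_{i-1} + q_{i-2} with p_{-2}=0, p_{-1}=1, q_{-2}=1, q_{-1}=0):
  i=0: a_0=27, p_0 = 27*1 + 0 = 27, q_0 = 27*0 + 1 = 1.
  i=1: a_1=1, p_1 = 1*27 + 1 = 28, q_1 = 1*1 + 0 = 1.
  i=2: a_2=26, p_2 = 26*28 + 27 = 755, q_2 = 26*1 + 1 = 27.
  i=3: a_3=1, p_3 = 1*755 + 28 = 783, q_3 = 1*27 + 1 = 28.
Check: 783^2 - 782*28^2 = 613089 - 613088 = 1, so (x, y) = (783, 28) solves the equation, and by the theorem it is the least positive solution.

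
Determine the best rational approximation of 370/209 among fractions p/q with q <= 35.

62/35

Expand x = 370/209 as a continued fraction with the Euclidean algorithm:
  370 = 1*209 + 161, so a_0 = 1.
  209 = 1*161 + 48, so a_1 = 1.
  161 = 3*48 + 17, so a_2 = 3.
  48 = 2*17 + 14, so a_3 = 2.
  17 = 1*14 + 3, so a_4 = 1.
  14 = 4*3 + 2, so a_5 = 4.
  3 = 1*2 + 1, so a_6 = 1.
  2 = 2*1 + 0, so a_7 = 2.
so x = [1; 1, 3, 2, 1, 4, 1, 2].
Convergents (p_i = a_i*p_{i-1} + p_{i-2}, q_i = a_i*q_{i-1} + q_{i-2} with p_{-2}=0, p_{-1}=1, q_{-2}=1, q_{-1}=0), until the denominator exceeds 35:
  i=0: a_0=1, p_0 = 1*1 + 0 = 1, q_0 = 1*0 + 1 = 1.
  i=1: a_1=1, p_1 = 1*1 + 1 = 2, q_1 = 1*1 + 0 = 1.
  i=2: a_2=3, p_2 = 3*2 + 1 = 7, q_2 = 3*1 + 1 = 4.
  i=3: a_3=2, p_3 = 2*7 + 2 = 16, q_3 = 2*4 + 1 = 9.
  i=4: a_4=1, p_4 = 1*16 + 7 = 23, q_4 = 1*9 + 4 = 13.
  i=5: a_5=4, p_5 = 4*23 + 16 = 108, q_5 = 4*13 + 9 = 61.
q_5 = 61 > 35, so the last convergent with denominator <= 35 is p_4/q_4 = 23/13.
The closest fraction with denominator <= 35 is either p_4/q_4 or the intermediate fraction (k*p_4 + p_3)/(k*q_4 + q_3) with the largest k >= 1 whose denominator stays <= 35; these approach x as k grows, and every other convergent or intermediate fraction in range is farther away.
Largest k: floor((35 - q_3)/q_4) = floor((35 - 9)/13) = 2.
That gives (2*23 + 16)/(2*13 + 9) = 62/35.
Compare the errors: |x - 23/13| = |370*13 - 23*209|/(209*13) = 3/2717, and |x - 62/35| = |370*35 - 62*209|/(209*35) = 8/7315.
Cross-multiplying, 8*2717 = 21736 < 21945 = 3*7315, so 8/7315 is smaller: the intermediate fraction 62/35 is closer to x than 23/13.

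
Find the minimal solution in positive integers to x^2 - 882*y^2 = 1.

(x, y) = (19601, 660)

First expand sqrt(882) as a continued fraction. With x_i = (sqrt(882) + m_i)/d_i and (m_0, d_0) = (0, 1): a_0 = floor(sqrt(882)) = 29, since 29^2 = 841 <= 882 < 900 = 30^2.
Iterate m_{i+1} = d_i*a_i - m_i, d_{i+1} = (882 - m_{i+1}^2)/d_i, a_{i+1} = floor((a_0 + m_{i+1})/d_{i+1}):
  m_1 = 1*29 - 0 = 29, d_1 = (882 - 29^2)/1 = 41/1 = 41, a_1 = floor((29 + 29)/41) = 1.
  m_2 = 41*1 - 29 = 12, d_2 = (882 - 12^2)/41 = 738/41 = 18, a_2 = floor((29 + 12)/18) = 2.
  m_3 = 18*2 - 12 = 24, d_3 = (882 - 24^2)/18 = 306/18 = 17, a_3 = floor((29 + 24)/17) = 3.
  m_4 = 17*3 - 24 = 27, d_4 = (882 - 27^2)/17 = 153/17 = 9, a_4 = floor((29 + 27)/9) = 6.
  m_5 = 9*6 - 27 = 27, d_5 = (882 - 27^2)/9 = 153/9 = 17, a_5 = floor((29 + 27)/17) = 3.
  m_6 = 17*3 - 27 = 24, d_6 = (882 - 24^2)/17 = 306/17 = 18, a_6 = floor((29 + 24)/18) = 2.
  m_7 = 18*2 - 24 = 12, d_7 = (882 - 12^2)/18 = 738/18 = 41, a_7 = floor((29 + 12)/41) = 1.
  m_8 = 41*1 - 12 = 29, d_8 = (882 - 29^2)/41 = 41/41 = 1, a_8 = floor((29 + 29)/1) = 58.
  m_9 = 1*58 - 29 = 29, d_9 = (882 - 29^2)/1 = 41/1 = 41: (m_9, d_9) = (m_1, d_1) = (29, 41), so from here the quotients repeat a_1, ..., a_8; the period length is 8.
So sqrt(882) = [29; (1, 2, 3, 6, 3, 2, 1, 58)] with period length k = 8.
k is even, so the fundamental solution of x^2 - 882y^2 = 1 is (p_{k-1}, q_{k-1}) = (p_7, q_7); compute convergents through index 7.
Convergents (p_i = a_i*p_{i-1} + p_{i-2}, q_i = a_i*q_{i-1} + q_{i-2} with p_{-2}=0, p_{-1}=1, q_{-2}=1, q_{-1}=0):
  i=0: a_0=29, p_0 = 29*1 + 0 = 29, q_0 = 29*0 + 1 = 1.
  i=1: a_1=1, p_1 = 1*29 + 1 = 30, q_1 = 1*1 + 0 = 1.
  i=2: a_2=2, p_2 = 2*30 + 29 = 89, q_2 = 2*1 + 1 = 3.
  i=3: a_3=3, p_3 = 3*89 + 30 = 297, q_3 = 3*3 + 1 = 10.
  i=4: a_4=6, p_4 = 6*297 + 89 = 1871, q_4 = 6*10 + 3 = 63.
  i=5: a_5=3, p_5 = 3*1871 + 297 = 5910, q_5 = 3*63 + 10 = 199.
  i=6: a_6=2, p_6 = 2*5910 + 1871 = 13691, q_6 = 2*199 + 63 = 461.
  i=7: a_7=1, p_7 = 1*13691 + 5910 = 19601, q_7 = 1*461 + 199 = 660.
Check: 19601^2 - 882*660^2 = 384199201 - 384199200 = 1, so (x, y) = (19601, 660) solves the equation, and by the theorem it is the least positive solution.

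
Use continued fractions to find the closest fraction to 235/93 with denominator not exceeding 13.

Expand x = 235/93 as a continued fraction with the Euclidean algorithm:
  235 = 2*93 + 49, so a_0 = 2.
  93 = 1*49 + 44, so a_1 = 1.
  49 = 1*44 + 5, so a_2 = 1.
  44 = 8*5 + 4, so a_3 = 8.
  5 = 1*4 + 1, so a_4 = 1.
  4 = 4*1 + 0, so a_5 = 4.
so x = [2; 1, 1, 8, 1, 4].
Convergents (p_i = a_i*p_{i-1} + p_{i-2}, q_i = a_i*q_{i-1} + q_{i-2} with p_{-2}=0, p_{-1}=1, q_{-2}=1, q_{-1}=0), until the denominator exceeds 13:
  i=0: a_0=2, p_0 = 2*1 + 0 = 2, q_0 = 2*0 + 1 = 1.
  i=1: a_1=1, p_1 = 1*2 + 1 = 3, q_1 = 1*1 + 0 = 1.
  i=2: a_2=1, p_2 = 1*3 + 2 = 5, q_2 = 1*1 + 1 = 2.
  i=3: a_3=8, p_3 = 8*5 + 3 = 43, q_3 = 8*2 + 1 = 17.
q_3 = 17 > 13, so the last convergent with denominator <= 13 is p_2/q_2 = 5/2.
The closest fraction with denominator <= 13 is either p_2/q_2 or the intermediate fraction (k*p_2 + p_1)/(k*q_2 + q_1) with the largest k >= 1 whose denominator stays <= 13; these approach x as k grows, and every other convergent or intermediate fraction in range is farther away.
Largest k: floor((13 - q_1)/q_2) = floor((13 - 1)/2) = 6.
That gives (6*5 + 3)/(6*2 + 1) = 33/13.
Compare the errors: |x - 5/2| = |235*2 - 5*93|/(93*2) = 5/186, and |x - 33/13| = |235*13 - 33*93|/(93*13) = 14/1209.
Cross-multiplying, 14*186 = 2604 < 6045 = 5*1209, so 14/1209 is smaller: the intermediate fraction 33/13 is closer to x than 5/2.

33/13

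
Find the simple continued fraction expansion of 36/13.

[2; 1, 3, 3]

Run the Euclidean algorithm on 36 and 13; the successive quotients are the partial quotients a_0, a_1, ... (each step inverts the fractional part left over by the previous one):
  36 = 2*13 + 10, so a_0 = 2.
  13 = 1*10 + 3, so a_1 = 1.
  10 = 3*3 + 1, so a_2 = 3.
  3 = 3*1 + 0, so a_3 = 3.
The remainder reaches 0 after 4 divisions, so the expansion has 4 partial quotients, read off in order.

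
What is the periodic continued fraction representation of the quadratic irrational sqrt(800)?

[28; (3, 1, 1, 13, 1, 1, 3, 56)]

Write x_i = (sqrt(800) + m_i)/d_i with (m_0, d_0) = (0, 1). a_0 = floor(sqrt(800)) = 28, since 28^2 = 784 <= 800 < 841 = 29^2.
Iterate m_{i+1} = d_i*a_i - m_i, d_{i+1} = (800 - m_{i+1}^2)/d_i, a_{i+1} = floor((a_0 + m_{i+1})/d_{i+1}):
  m_1 = 1*28 - 0 = 28, d_1 = (800 - 28^2)/1 = 16/1 = 16, a_1 = floor((28 + 28)/16) = 3.
  m_2 = 16*3 - 28 = 20, d_2 = (800 - 20^2)/16 = 400/16 = 25, a_2 = floor((28 + 20)/25) = 1.
  m_3 = 25*1 - 20 = 5, d_3 = (800 - 5^2)/25 = 775/25 = 31, a_3 = floor((28 + 5)/31) = 1.
  m_4 = 31*1 - 5 = 26, d_4 = (800 - 26^2)/31 = 124/31 = 4, a_4 = floor((28 + 26)/4) = 13.
  m_5 = 4*13 - 26 = 26, d_5 = (800 - 26^2)/4 = 124/4 = 31, a_5 = floor((28 + 26)/31) = 1.
  m_6 = 31*1 - 26 = 5, d_6 = (800 - 5^2)/31 = 775/31 = 25, a_6 = floor((28 + 5)/25) = 1.
  m_7 = 25*1 - 5 = 20, d_7 = (800 - 20^2)/25 = 400/25 = 16, a_7 = floor((28 + 20)/16) = 3.
  m_8 = 16*3 - 20 = 28, d_8 = (800 - 28^2)/16 = 16/16 = 1, a_8 = floor((28 + 28)/1) = 56.
  m_9 = 1*56 - 28 = 28, d_9 = (800 - 28^2)/1 = 16/1 = 16: (m_9, d_9) = (m_1, d_1) = (28, 16), so from here the quotients repeat a_1, ..., a_8; the period length is 8.
Hence the expansion of sqrt(800) is a_0 = 28 followed by the repeating block 3, 1, 1, 13, 1, 1, 3, 56 (period 8).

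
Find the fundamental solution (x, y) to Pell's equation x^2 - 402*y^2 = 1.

(x, y) = (401, 20)

First expand sqrt(402) as a continued fraction. With x_i = (sqrt(402) + m_i)/d_i and (m_0, d_0) = (0, 1): a_0 = floor(sqrt(402)) = 20, since 20^2 = 400 <= 402 < 441 = 21^2.
Iterate m_{i+1} = d_i*a_i - m_i, d_{i+1} = (402 - m_{i+1}^2)/d_i, a_{i+1} = floor((a_0 + m_{i+1})/d_{i+1}):
  m_1 = 1*20 - 0 = 20, d_1 = (402 - 20^2)/1 = 2/1 = 2, a_1 = floor((20 + 20)/2) = 20.
  m_2 = 2*20 - 20 = 20, d_2 = (402 - 20^2)/2 = 2/2 = 1, a_2 = floor((20 + 20)/1) = 40.
  m_3 = 1*40 - 20 = 20, d_3 = (402 - 20^2)/1 = 2/1 = 2: (m_3, d_3) = (m_1, d_1) = (20, 2), so from here the quotients repeat a_1, a_2; the period length is 2.
So sqrt(402) = [20; (20, 40)] with period length k = 2.
k is even, so the fundamental solution of x^2 - 402y^2 = 1 is (p_{k-1}, q_{k-1}) = (p_1, q_1); compute convergents through index 1.
Convergents (p_i = a_i*p_{i-1} + p_{i-2}, q_i = a_i*q_{i-1} + q_{i-2} with p_{-2}=0, p_{-1}=1, q_{-2}=1, q_{-1}=0):
  i=0: a_0=20, p_0 = 20*1 + 0 = 20, q_0 = 20*0 + 1 = 1.
  i=1: a_1=20, p_1 = 20*20 + 1 = 401, q_1 = 20*1 + 0 = 20.
Check: 401^2 - 402*20^2 = 160801 - 160800 = 1, so (x, y) = (401, 20) solves the equation, and by the theorem it is the least positive solution.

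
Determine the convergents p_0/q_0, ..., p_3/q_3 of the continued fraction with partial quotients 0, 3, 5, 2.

0/1, 1/3, 5/16, 11/35

Using the convergent recurrence p_i = a_i*p_{i-1} + p_{i-2}, q_i = a_i*q_{i-1} + q_{i-2} with p_{-2}=0, p_{-1}=1, q_{-2}=1, q_{-1}=0:
  i=0: a_0=0, p_0 = 0*1 + 0 = 0, q_0 = 0*0 + 1 = 1.
  i=1: a_1=3, p_1 = 3*0 + 1 = 1, q_1 = 3*1 + 0 = 3.
  i=2: a_2=5, p_2 = 5*1 + 0 = 5, q_2 = 5*3 + 1 = 16.
  i=3: a_3=2, p_3 = 2*5 + 1 = 11, q_3 = 2*16 + 3 = 35.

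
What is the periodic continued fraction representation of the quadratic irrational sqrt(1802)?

[42; (2, 4, 2, 84)]

Write x_i = (sqrt(1802) + m_i)/d_i with (m_0, d_0) = (0, 1). a_0 = floor(sqrt(1802)) = 42, since 42^2 = 1764 <= 1802 < 1849 = 43^2.
Iterate m_{i+1} = d_i*a_i - m_i, d_{i+1} = (1802 - m_{i+1}^2)/d_i, a_{i+1} = floor((a_0 + m_{i+1})/d_{i+1}):
  m_1 = 1*42 - 0 = 42, d_1 = (1802 - 42^2)/1 = 38/1 = 38, a_1 = floor((42 + 42)/38) = 2.
  m_2 = 38*2 - 42 = 34, d_2 = (1802 - 34^2)/38 = 646/38 = 17, a_2 = floor((42 + 34)/17) = 4.
  m_3 = 17*4 - 34 = 34, d_3 = (1802 - 34^2)/17 = 646/17 = 38, a_3 = floor((42 + 34)/38) = 2.
  m_4 = 38*2 - 34 = 42, d_4 = (1802 - 42^2)/38 = 38/38 = 1, a_4 = floor((42 + 42)/1) = 84.
  m_5 = 1*84 - 42 = 42, d_5 = (1802 - 42^2)/1 = 38/1 = 38: (m_5, d_5) = (m_1, d_1) = (42, 38), so from here the quotients repeat a_1, ..., a_4; the period length is 4.
Hence the expansion of sqrt(1802) is a_0 = 42 followed by the repeating block 2, 4, 2, 84 (period 4).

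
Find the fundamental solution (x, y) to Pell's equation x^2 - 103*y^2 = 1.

First expand sqrt(103) as a continued fraction. With x_i = (sqrt(103) + m_i)/d_i and (m_0, d_0) = (0, 1): a_0 = floor(sqrt(103)) = 10, since 10^2 = 100 <= 103 < 121 = 11^2.
Iterate m_{i+1} = d_i*a_i - m_i, d_{i+1} = (103 - m_{i+1}^2)/d_i, a_{i+1} = floor((a_0 + m_{i+1})/d_{i+1}):
  m_1 = 1*10 - 0 = 10, d_1 = (103 - 10^2)/1 = 3/1 = 3, a_1 = floor((10 + 10)/3) = 6.
  m_2 = 3*6 - 10 = 8, d_2 = (103 - 8^2)/3 = 39/3 = 13, a_2 = floor((10 + 8)/13) = 1.
  m_3 = 13*1 - 8 = 5, d_3 = (103 - 5^2)/13 = 78/13 = 6, a_3 = floor((10 + 5)/6) = 2.
  m_4 = 6*2 - 5 = 7, d_4 = (103 - 7^2)/6 = 54/6 = 9, a_4 = floor((10 + 7)/9) = 1.
  m_5 = 9*1 - 7 = 2, d_5 = (103 - 2^2)/9 = 99/9 = 11, a_5 = floor((10 + 2)/11) = 1.
  m_6 = 11*1 - 2 = 9, d_6 = (103 - 9^2)/11 = 22/11 = 2, a_6 = floor((10 + 9)/2) = 9.
  m_7 = 2*9 - 9 = 9, d_7 = (103 - 9^2)/2 = 22/2 = 11, a_7 = floor((10 + 9)/11) = 1.
  m_8 = 11*1 - 9 = 2, d_8 = (103 - 2^2)/11 = 99/11 = 9, a_8 = floor((10 + 2)/9) = 1.
  m_9 = 9*1 - 2 = 7, d_9 = (103 - 7^2)/9 = 54/9 = 6, a_9 = floor((10 + 7)/6) = 2.
  m_10 = 6*2 - 7 = 5, d_10 = (103 - 5^2)/6 = 78/6 = 13, a_10 = floor((10 + 5)/13) = 1.
  m_11 = 13*1 - 5 = 8, d_11 = (103 - 8^2)/13 = 39/13 = 3, a_11 = floor((10 + 8)/3) = 6.
  m_12 = 3*6 - 8 = 10, d_12 = (103 - 10^2)/3 = 3/3 = 1, a_12 = floor((10 + 10)/1) = 20.
  m_13 = 1*20 - 10 = 10, d_13 = (103 - 10^2)/1 = 3/1 = 3: (m_13, d_13) = (m_1, d_1) = (10, 3), so from here the quotients repeat a_1, ..., a_12; the period length is 12.
So sqrt(103) = [10; (6, 1, 2, 1, 1, 9, 1, 1, 2, 1, 6, 20)] with period length k = 12.
k is even, so the fundamental solution of x^2 - 103y^2 = 1 is (p_{k-1}, q_{k-1}) = (p_11, q_11); compute convergents through index 11.
Convergents (p_i = a_i*p_{i-1} + p_{i-2}, q_i = a_i*q_{i-1} + q_{i-2} with p_{-2}=0, p_{-1}=1, q_{-2}=1, q_{-1}=0):
  i=0: a_0=10, p_0 = 10*1 + 0 = 10, q_0 = 10*0 + 1 = 1.
  i=1: a_1=6, p_1 = 6*10 + 1 = 61, q_1 = 6*1 + 0 = 6.
  i=2: a_2=1, p_2 = 1*61 + 10 = 71, q_2 = 1*6 + 1 = 7.
  i=3: a_3=2, p_3 = 2*71 + 61 = 203, q_3 = 2*7 + 6 = 20.
  i=4: a_4=1, p_4 = 1*203 + 71 = 274, q_4 = 1*20 + 7 = 27.
  i=5: a_5=1, p_5 = 1*274 + 203 = 477, q_5 = 1*27 + 20 = 47.
  i=6: a_6=9, p_6 = 9*477 + 274 = 4567, q_6 = 9*47 + 27 = 450.
  i=7: a_7=1, p_7 = 1*4567 + 477 = 5044, q_7 = 1*450 + 47 = 497.
  i=8: a_8=1, p_8 = 1*5044 + 4567 = 9611, q_8 = 1*497 + 450 = 947.
  i=9: a_9=2, p_9 = 2*9611 + 5044 = 24266, q_9 = 2*947 + 497 = 2391.
  i=10: a_10=1, p_10 = 1*24266 + 9611 = 33877, q_10 = 1*2391 + 947 = 3338.
  i=11: a_11=6, p_11 = 6*33877 + 24266 = 227528, q_11 = 6*3338 + 2391 = 22419.
Check: 227528^2 - 103*22419^2 = 51768990784 - 51768990783 = 1, so (x, y) = (227528, 22419) solves the equation, and by the theorem it is the least positive solution.

(x, y) = (227528, 22419)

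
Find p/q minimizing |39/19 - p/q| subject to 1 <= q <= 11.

23/11

Expand x = 39/19 as a continued fraction with the Euclidean algorithm:
  39 = 2*19 + 1, so a_0 = 2.
  19 = 19*1 + 0, so a_1 = 19.
so x = [2; 19].
Convergents (p_i = a_i*p_{i-1} + p_{i-2}, q_i = a_i*q_{i-1} + q_{i-2} with p_{-2}=0, p_{-1}=1, q_{-2}=1, q_{-1}=0), until the denominator exceeds 11:
  i=0: a_0=2, p_0 = 2*1 + 0 = 2, q_0 = 2*0 + 1 = 1.
  i=1: a_1=19, p_1 = 19*2 + 1 = 39, q_1 = 19*1 + 0 = 19.
q_1 = 19 > 11, so the last convergent with denominator <= 11 is p_0/q_0 = 2/1.
The closest fraction with denominator <= 11 is either p_0/q_0 or the intermediate fraction (k*p_0 + p_{-1})/(k*q_0 + q_{-1}) with the largest k >= 1 whose denominator stays <= 11; these approach x as k grows, and every other convergent or intermediate fraction in range is farther away.
Largest k: floor((11 - q_{-1})/q_0) = floor((11 - 0)/1) = 11 (using the seeds p_{-1} = 1, q_{-1} = 0).
That gives (11*2 + 1)/(11*1 + 0) = 23/11.
Compare the errors: |x - 2/1| = |39*1 - 2*19|/(19*1) = 1/19, and |x - 23/11| = |39*11 - 23*19|/(19*11) = 8/209.
Cross-multiplying, 8*19 = 152 < 209 = 1*209, so 8/209 is smaller: the intermediate fraction 23/11 is closer to x than 2/1.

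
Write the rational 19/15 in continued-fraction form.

[1; 3, 1, 3]

Run the Euclidean algorithm on 19 and 15; the successive quotients are the partial quotients a_0, a_1, ... (each step inverts the fractional part left over by the previous one):
  19 = 1*15 + 4, so a_0 = 1.
  15 = 3*4 + 3, so a_1 = 3.
  4 = 1*3 + 1, so a_2 = 1.
  3 = 3*1 + 0, so a_3 = 3.
The remainder reaches 0 after 4 divisions, so the expansion has 4 partial quotients, read off in order.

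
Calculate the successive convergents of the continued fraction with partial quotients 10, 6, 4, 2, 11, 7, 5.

10/1, 61/6, 254/25, 569/56, 6513/641, 46160/4543, 237313/23356

Using the convergent recurrence p_i = a_i*p_{i-1} + p_{i-2}, q_i = a_i*q_{i-1} + q_{i-2} with p_{-2}=0, p_{-1}=1, q_{-2}=1, q_{-1}=0:
  i=0: a_0=10, p_0 = 10*1 + 0 = 10, q_0 = 10*0 + 1 = 1.
  i=1: a_1=6, p_1 = 6*10 + 1 = 61, q_1 = 6*1 + 0 = 6.
  i=2: a_2=4, p_2 = 4*61 + 10 = 254, q_2 = 4*6 + 1 = 25.
  i=3: a_3=2, p_3 = 2*254 + 61 = 569, q_3 = 2*25 + 6 = 56.
  i=4: a_4=11, p_4 = 11*569 + 254 = 6513, q_4 = 11*56 + 25 = 641.
  i=5: a_5=7, p_5 = 7*6513 + 569 = 46160, q_5 = 7*641 + 56 = 4543.
  i=6: a_6=5, p_6 = 5*46160 + 6513 = 237313, q_6 = 5*4543 + 641 = 23356.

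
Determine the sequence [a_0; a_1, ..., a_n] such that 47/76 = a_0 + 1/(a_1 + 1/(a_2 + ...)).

[0; 1, 1, 1, 1, 1, 1, 1, 3]

Run the Euclidean algorithm on 47 and 76; the successive quotients are the partial quotients a_0, a_1, ... (each step inverts the fractional part left over by the previous one):
  47 = 0*76 + 47, so a_0 = 0.
  76 = 1*47 + 29, so a_1 = 1.
  47 = 1*29 + 18, so a_2 = 1.
  29 = 1*18 + 11, so a_3 = 1.
  18 = 1*11 + 7, so a_4 = 1.
  11 = 1*7 + 4, so a_5 = 1.
  7 = 1*4 + 3, so a_6 = 1.
  4 = 1*3 + 1, so a_7 = 1.
  3 = 3*1 + 0, so a_8 = 3.
The remainder reaches 0 after 9 divisions, so the expansion has 9 partial quotients, read off in order.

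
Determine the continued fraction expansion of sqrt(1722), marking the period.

Write x_i = (sqrt(1722) + m_i)/d_i with (m_0, d_0) = (0, 1). a_0 = floor(sqrt(1722)) = 41, since 41^2 = 1681 <= 1722 < 1764 = 42^2.
Iterate m_{i+1} = d_i*a_i - m_i, d_{i+1} = (1722 - m_{i+1}^2)/d_i, a_{i+1} = floor((a_0 + m_{i+1})/d_{i+1}):
  m_1 = 1*41 - 0 = 41, d_1 = (1722 - 41^2)/1 = 41/1 = 41, a_1 = floor((41 + 41)/41) = 2.
  m_2 = 41*2 - 41 = 41, d_2 = (1722 - 41^2)/41 = 41/41 = 1, a_2 = floor((41 + 41)/1) = 82.
  m_3 = 1*82 - 41 = 41, d_3 = (1722 - 41^2)/1 = 41/1 = 41: (m_3, d_3) = (m_1, d_1) = (41, 41), so from here the quotients repeat a_1, a_2; the period length is 2.
Hence the expansion of sqrt(1722) is a_0 = 41 followed by the repeating block 2, 82 (period 2).

[41; (2, 82)]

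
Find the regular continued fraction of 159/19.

[8; 2, 1, 2, 2]

Run the Euclidean algorithm on 159 and 19; the successive quotients are the partial quotients a_0, a_1, ... (each step inverts the fractional part left over by the previous one):
  159 = 8*19 + 7, so a_0 = 8.
  19 = 2*7 + 5, so a_1 = 2.
  7 = 1*5 + 2, so a_2 = 1.
  5 = 2*2 + 1, so a_3 = 2.
  2 = 2*1 + 0, so a_4 = 2.
The remainder reaches 0 after 5 divisions, so the expansion has 5 partial quotients, read off in order.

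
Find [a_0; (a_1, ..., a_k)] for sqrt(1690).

[41; (9, 8, 9, 82)]

Write x_i = (sqrt(1690) + m_i)/d_i with (m_0, d_0) = (0, 1). a_0 = floor(sqrt(1690)) = 41, since 41^2 = 1681 <= 1690 < 1764 = 42^2.
Iterate m_{i+1} = d_i*a_i - m_i, d_{i+1} = (1690 - m_{i+1}^2)/d_i, a_{i+1} = floor((a_0 + m_{i+1})/d_{i+1}):
  m_1 = 1*41 - 0 = 41, d_1 = (1690 - 41^2)/1 = 9/1 = 9, a_1 = floor((41 + 41)/9) = 9.
  m_2 = 9*9 - 41 = 40, d_2 = (1690 - 40^2)/9 = 90/9 = 10, a_2 = floor((41 + 40)/10) = 8.
  m_3 = 10*8 - 40 = 40, d_3 = (1690 - 40^2)/10 = 90/10 = 9, a_3 = floor((41 + 40)/9) = 9.
  m_4 = 9*9 - 40 = 41, d_4 = (1690 - 41^2)/9 = 9/9 = 1, a_4 = floor((41 + 41)/1) = 82.
  m_5 = 1*82 - 41 = 41, d_5 = (1690 - 41^2)/1 = 9/1 = 9: (m_5, d_5) = (m_1, d_1) = (41, 9), so from here the quotients repeat a_1, ..., a_4; the period length is 4.
Hence the expansion of sqrt(1690) is a_0 = 41 followed by the repeating block 9, 8, 9, 82 (period 4).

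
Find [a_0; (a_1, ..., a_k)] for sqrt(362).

Write x_i = (sqrt(362) + m_i)/d_i with (m_0, d_0) = (0, 1). a_0 = floor(sqrt(362)) = 19, since 19^2 = 361 <= 362 < 400 = 20^2.
Iterate m_{i+1} = d_i*a_i - m_i, d_{i+1} = (362 - m_{i+1}^2)/d_i, a_{i+1} = floor((a_0 + m_{i+1})/d_{i+1}):
  m_1 = 1*19 - 0 = 19, d_1 = (362 - 19^2)/1 = 1/1 = 1, a_1 = floor((19 + 19)/1) = 38.
  m_2 = 1*38 - 19 = 19, d_2 = (362 - 19^2)/1 = 1/1 = 1: (m_2, d_2) = (m_1, d_1) = (19, 1), so from here the quotient a_1 repeats; the period length is 1.
Hence the expansion of sqrt(362) is a_0 = 19 followed by the repeating block 38 (period 1).

[19; (38)]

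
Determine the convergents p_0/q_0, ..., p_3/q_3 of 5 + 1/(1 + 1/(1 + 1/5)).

5/1, 6/1, 11/2, 61/11

Using the convergent recurrence p_i = a_i*p_{i-1} + p_{i-2}, q_i = a_i*q_{i-1} + q_{i-2} with p_{-2}=0, p_{-1}=1, q_{-2}=1, q_{-1}=0:
  i=0: a_0=5, p_0 = 5*1 + 0 = 5, q_0 = 5*0 + 1 = 1.
  i=1: a_1=1, p_1 = 1*5 + 1 = 6, q_1 = 1*1 + 0 = 1.
  i=2: a_2=1, p_2 = 1*6 + 5 = 11, q_2 = 1*1 + 1 = 2.
  i=3: a_3=5, p_3 = 5*11 + 6 = 61, q_3 = 5*2 + 1 = 11.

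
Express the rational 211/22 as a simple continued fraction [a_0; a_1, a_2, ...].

[9; 1, 1, 2, 4]

Run the Euclidean algorithm on 211 and 22; the successive quotients are the partial quotients a_0, a_1, ... (each step inverts the fractional part left over by the previous one):
  211 = 9*22 + 13, so a_0 = 9.
  22 = 1*13 + 9, so a_1 = 1.
  13 = 1*9 + 4, so a_2 = 1.
  9 = 2*4 + 1, so a_3 = 2.
  4 = 4*1 + 0, so a_4 = 4.
The remainder reaches 0 after 5 divisions, so the expansion has 5 partial quotients, read off in order.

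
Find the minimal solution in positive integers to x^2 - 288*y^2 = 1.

First expand sqrt(288) as a continued fraction. With x_i = (sqrt(288) + m_i)/d_i and (m_0, d_0) = (0, 1): a_0 = floor(sqrt(288)) = 16, since 16^2 = 256 <= 288 < 289 = 17^2.
Iterate m_{i+1} = d_i*a_i - m_i, d_{i+1} = (288 - m_{i+1}^2)/d_i, a_{i+1} = floor((a_0 + m_{i+1})/d_{i+1}):
  m_1 = 1*16 - 0 = 16, d_1 = (288 - 16^2)/1 = 32/1 = 32, a_1 = floor((16 + 16)/32) = 1.
  m_2 = 32*1 - 16 = 16, d_2 = (288 - 16^2)/32 = 32/32 = 1, a_2 = floor((16 + 16)/1) = 32.
  m_3 = 1*32 - 16 = 16, d_3 = (288 - 16^2)/1 = 32/1 = 32: (m_3, d_3) = (m_1, d_1) = (16, 32), so from here the quotients repeat a_1, a_2; the period length is 2.
So sqrt(288) = [16; (1, 32)] with period length k = 2.
k is even, so the fundamental solution of x^2 - 288y^2 = 1 is (p_{k-1}, q_{k-1}) = (p_1, q_1); compute convergents through index 1.
Convergents (p_i = a_i*p_{i-1} + p_{i-2}, q_i = a_i*q_{i-1} + q_{i-2} with p_{-2}=0, p_{-1}=1, q_{-2}=1, q_{-1}=0):
  i=0: a_0=16, p_0 = 16*1 + 0 = 16, q_0 = 16*0 + 1 = 1.
  i=1: a_1=1, p_1 = 1*16 + 1 = 17, q_1 = 1*1 + 0 = 1.
Check: 17^2 - 288*1^2 = 289 - 288 = 1, so (x, y) = (17, 1) solves the equation, and by the theorem it is the least positive solution.

(x, y) = (17, 1)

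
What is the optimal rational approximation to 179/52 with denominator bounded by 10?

Expand x = 179/52 as a continued fraction with the Euclidean algorithm:
  179 = 3*52 + 23, so a_0 = 3.
  52 = 2*23 + 6, so a_1 = 2.
  23 = 3*6 + 5, so a_2 = 3.
  6 = 1*5 + 1, so a_3 = 1.
  5 = 5*1 + 0, so a_4 = 5.
so x = [3; 2, 3, 1, 5].
Convergents (p_i = a_i*p_{i-1} + p_{i-2}, q_i = a_i*q_{i-1} + q_{i-2} with p_{-2}=0, p_{-1}=1, q_{-2}=1, q_{-1}=0), until the denominator exceeds 10:
  i=0: a_0=3, p_0 = 3*1 + 0 = 3, q_0 = 3*0 + 1 = 1.
  i=1: a_1=2, p_1 = 2*3 + 1 = 7, q_1 = 2*1 + 0 = 2.
  i=2: a_2=3, p_2 = 3*7 + 3 = 24, q_2 = 3*2 + 1 = 7.
  i=3: a_3=1, p_3 = 1*24 + 7 = 31, q_3 = 1*7 + 2 = 9.
  i=4: a_4=5, p_4 = 5*31 + 24 = 179, q_4 = 5*9 + 7 = 52.
q_4 = 52 > 10, so the last convergent with denominator <= 10 is p_3/q_3 = 31/9.
The closest fraction with denominator <= 10 is either p_3/q_3 or the intermediate fraction (k*p_3 + p_2)/(k*q_3 + q_2) with the largest k >= 1 whose denominator stays <= 10; these approach x as k grows, and every other convergent or intermediate fraction in range is farther away.
Largest k: floor((10 - q_2)/q_3) = floor((10 - 7)/9) = 0.
Since k = 0, no intermediate fraction beyond p_3/q_3 has denominator <= 10, so the convergent 31/9 is the closest (its error is |179*9 - 31*52|/(52*9) = 1/468).

31/9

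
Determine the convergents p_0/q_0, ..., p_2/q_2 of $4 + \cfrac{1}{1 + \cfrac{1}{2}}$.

Using the convergent recurrence p_i = a_i*p_{i-1} + p_{i-2}, q_i = a_i*q_{i-1} + q_{i-2} with p_{-2}=0, p_{-1}=1, q_{-2}=1, q_{-1}=0:
  i=0: a_0=4, p_0 = 4*1 + 0 = 4, q_0 = 4*0 + 1 = 1.
  i=1: a_1=1, p_1 = 1*4 + 1 = 5, q_1 = 1*1 + 0 = 1.
  i=2: a_2=2, p_2 = 2*5 + 4 = 14, q_2 = 2*1 + 1 = 3.

4/1, 5/1, 14/3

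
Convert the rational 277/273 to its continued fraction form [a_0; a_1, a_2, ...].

Run the Euclidean algorithm on 277 and 273; the successive quotients are the partial quotients a_0, a_1, ... (each step inverts the fractional part left over by the previous one):
  277 = 1*273 + 4, so a_0 = 1.
  273 = 68*4 + 1, so a_1 = 68.
  4 = 4*1 + 0, so a_2 = 4.
The remainder reaches 0 after 3 divisions, so the expansion has 3 partial quotients, read off in order.

[1; 68, 4]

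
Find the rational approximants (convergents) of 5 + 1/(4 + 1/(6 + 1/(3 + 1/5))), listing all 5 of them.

Using the convergent recurrence p_i = a_i*p_{i-1} + p_{i-2}, q_i = a_i*q_{i-1} + q_{i-2} with p_{-2}=0, p_{-1}=1, q_{-2}=1, q_{-1}=0:
  i=0: a_0=5, p_0 = 5*1 + 0 = 5, q_0 = 5*0 + 1 = 1.
  i=1: a_1=4, p_1 = 4*5 + 1 = 21, q_1 = 4*1 + 0 = 4.
  i=2: a_2=6, p_2 = 6*21 + 5 = 131, q_2 = 6*4 + 1 = 25.
  i=3: a_3=3, p_3 = 3*131 + 21 = 414, q_3 = 3*25 + 4 = 79.
  i=4: a_4=5, p_4 = 5*414 + 131 = 2201, q_4 = 5*79 + 25 = 420.

5/1, 21/4, 131/25, 414/79, 2201/420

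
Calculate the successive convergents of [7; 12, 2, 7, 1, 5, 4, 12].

Using the convergent recurrence p_i = a_i*p_{i-1} + p_{i-2}, q_i = a_i*q_{i-1} + q_{i-2} with p_{-2}=0, p_{-1}=1, q_{-2}=1, q_{-1}=0:
  i=0: a_0=7, p_0 = 7*1 + 0 = 7, q_0 = 7*0 + 1 = 1.
  i=1: a_1=12, p_1 = 12*7 + 1 = 85, q_1 = 12*1 + 0 = 12.
  i=2: a_2=2, p_2 = 2*85 + 7 = 177, q_2 = 2*12 + 1 = 25.
  i=3: a_3=7, p_3 = 7*177 + 85 = 1324, q_3 = 7*25 + 12 = 187.
  i=4: a_4=1, p_4 = 1*1324 + 177 = 1501, q_4 = 1*187 + 25 = 212.
  i=5: a_5=5, p_5 = 5*1501 + 1324 = 8829, q_5 = 5*212 + 187 = 1247.
  i=6: a_6=4, p_6 = 4*8829 + 1501 = 36817, q_6 = 4*1247 + 212 = 5200.
  i=7: a_7=12, p_7 = 12*36817 + 8829 = 450633, q_7 = 12*5200 + 1247 = 63647.

7/1, 85/12, 177/25, 1324/187, 1501/212, 8829/1247, 36817/5200, 450633/63647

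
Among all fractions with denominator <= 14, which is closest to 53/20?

Expand x = 53/20 as a continued fraction with the Euclidean algorithm:
  53 = 2*20 + 13, so a_0 = 2.
  20 = 1*13 + 7, so a_1 = 1.
  13 = 1*7 + 6, so a_2 = 1.
  7 = 1*6 + 1, so a_3 = 1.
  6 = 6*1 + 0, so a_4 = 6.
so x = [2; 1, 1, 1, 6].
Convergents (p_i = a_i*p_{i-1} + p_{i-2}, q_i = a_i*q_{i-1} + q_{i-2} with p_{-2}=0, p_{-1}=1, q_{-2}=1, q_{-1}=0), until the denominator exceeds 14:
  i=0: a_0=2, p_0 = 2*1 + 0 = 2, q_0 = 2*0 + 1 = 1.
  i=1: a_1=1, p_1 = 1*2 + 1 = 3, q_1 = 1*1 + 0 = 1.
  i=2: a_2=1, p_2 = 1*3 + 2 = 5, q_2 = 1*1 + 1 = 2.
  i=3: a_3=1, p_3 = 1*5 + 3 = 8, q_3 = 1*2 + 1 = 3.
  i=4: a_4=6, p_4 = 6*8 + 5 = 53, q_4 = 6*3 + 2 = 20.
q_4 = 20 > 14, so the last convergent with denominator <= 14 is p_3/q_3 = 8/3.
The closest fraction with denominator <= 14 is either p_3/q_3 or the intermediate fraction (k*p_3 + p_2)/(k*q_3 + q_2) with the largest k >= 1 whose denominator stays <= 14; these approach x as k grows, and every other convergent or intermediate fraction in range is farther away.
Largest k: floor((14 - q_2)/q_3) = floor((14 - 2)/3) = 4.
That gives (4*8 + 5)/(4*3 + 2) = 37/14.
Compare the errors: |x - 8/3| = |53*3 - 8*20|/(20*3) = 1/60, and |x - 37/14| = |53*14 - 37*20|/(20*14) = 2/280.
Cross-multiplying, 2*60 = 120 < 280 = 1*280, so 2/280 is smaller: the intermediate fraction 37/14 is closer to x than 8/3.

37/14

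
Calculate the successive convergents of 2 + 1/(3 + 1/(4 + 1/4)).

2/1, 7/3, 30/13, 127/55

Using the convergent recurrence p_i = a_i*p_{i-1} + p_{i-2}, q_i = a_i*q_{i-1} + q_{i-2} with p_{-2}=0, p_{-1}=1, q_{-2}=1, q_{-1}=0:
  i=0: a_0=2, p_0 = 2*1 + 0 = 2, q_0 = 2*0 + 1 = 1.
  i=1: a_1=3, p_1 = 3*2 + 1 = 7, q_1 = 3*1 + 0 = 3.
  i=2: a_2=4, p_2 = 4*7 + 2 = 30, q_2 = 4*3 + 1 = 13.
  i=3: a_3=4, p_3 = 4*30 + 7 = 127, q_3 = 4*13 + 3 = 55.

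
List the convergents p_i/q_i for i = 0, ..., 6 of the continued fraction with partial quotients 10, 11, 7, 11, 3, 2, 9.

Using the convergent recurrence p_i = a_i*p_{i-1} + p_{i-2}, q_i = a_i*q_{i-1} + q_{i-2} with p_{-2}=0, p_{-1}=1, q_{-2}=1, q_{-1}=0:
  i=0: a_0=10, p_0 = 10*1 + 0 = 10, q_0 = 10*0 + 1 = 1.
  i=1: a_1=11, p_1 = 11*10 + 1 = 111, q_1 = 11*1 + 0 = 11.
  i=2: a_2=7, p_2 = 7*111 + 10 = 787, q_2 = 7*11 + 1 = 78.
  i=3: a_3=11, p_3 = 11*787 + 111 = 8768, q_3 = 11*78 + 11 = 869.
  i=4: a_4=3, p_4 = 3*8768 + 787 = 27091, q_4 = 3*869 + 78 = 2685.
  i=5: a_5=2, p_5 = 2*27091 + 8768 = 62950, q_5 = 2*2685 + 869 = 6239.
  i=6: a_6=9, p_6 = 9*62950 + 27091 = 593641, q_6 = 9*6239 + 2685 = 58836.

10/1, 111/11, 787/78, 8768/869, 27091/2685, 62950/6239, 593641/58836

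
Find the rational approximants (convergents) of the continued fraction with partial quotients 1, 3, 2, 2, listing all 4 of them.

1/1, 4/3, 9/7, 22/17

Using the convergent recurrence p_i = a_i*p_{i-1} + p_{i-2}, q_i = a_i*q_{i-1} + q_{i-2} with p_{-2}=0, p_{-1}=1, q_{-2}=1, q_{-1}=0:
  i=0: a_0=1, p_0 = 1*1 + 0 = 1, q_0 = 1*0 + 1 = 1.
  i=1: a_1=3, p_1 = 3*1 + 1 = 4, q_1 = 3*1 + 0 = 3.
  i=2: a_2=2, p_2 = 2*4 + 1 = 9, q_2 = 2*3 + 1 = 7.
  i=3: a_3=2, p_3 = 2*9 + 4 = 22, q_3 = 2*7 + 3 = 17.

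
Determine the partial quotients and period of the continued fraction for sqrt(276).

[16; (1, 1, 1, 1, 2, 2, 2, 1, 1, 1, 1, 32)]

Write x_i = (sqrt(276) + m_i)/d_i with (m_0, d_0) = (0, 1). a_0 = floor(sqrt(276)) = 16, since 16^2 = 256 <= 276 < 289 = 17^2.
Iterate m_{i+1} = d_i*a_i - m_i, d_{i+1} = (276 - m_{i+1}^2)/d_i, a_{i+1} = floor((a_0 + m_{i+1})/d_{i+1}):
  m_1 = 1*16 - 0 = 16, d_1 = (276 - 16^2)/1 = 20/1 = 20, a_1 = floor((16 + 16)/20) = 1.
  m_2 = 20*1 - 16 = 4, d_2 = (276 - 4^2)/20 = 260/20 = 13, a_2 = floor((16 + 4)/13) = 1.
  m_3 = 13*1 - 4 = 9, d_3 = (276 - 9^2)/13 = 195/13 = 15, a_3 = floor((16 + 9)/15) = 1.
  m_4 = 15*1 - 9 = 6, d_4 = (276 - 6^2)/15 = 240/15 = 16, a_4 = floor((16 + 6)/16) = 1.
  m_5 = 16*1 - 6 = 10, d_5 = (276 - 10^2)/16 = 176/16 = 11, a_5 = floor((16 + 10)/11) = 2.
  m_6 = 11*2 - 10 = 12, d_6 = (276 - 12^2)/11 = 132/11 = 12, a_6 = floor((16 + 12)/12) = 2.
  m_7 = 12*2 - 12 = 12, d_7 = (276 - 12^2)/12 = 132/12 = 11, a_7 = floor((16 + 12)/11) = 2.
  m_8 = 11*2 - 12 = 10, d_8 = (276 - 10^2)/11 = 176/11 = 16, a_8 = floor((16 + 10)/16) = 1.
  m_9 = 16*1 - 10 = 6, d_9 = (276 - 6^2)/16 = 240/16 = 15, a_9 = floor((16 + 6)/15) = 1.
  m_10 = 15*1 - 6 = 9, d_10 = (276 - 9^2)/15 = 195/15 = 13, a_10 = floor((16 + 9)/13) = 1.
  m_11 = 13*1 - 9 = 4, d_11 = (276 - 4^2)/13 = 260/13 = 20, a_11 = floor((16 + 4)/20) = 1.
  m_12 = 20*1 - 4 = 16, d_12 = (276 - 16^2)/20 = 20/20 = 1, a_12 = floor((16 + 16)/1) = 32.
  m_13 = 1*32 - 16 = 16, d_13 = (276 - 16^2)/1 = 20/1 = 20: (m_13, d_13) = (m_1, d_1) = (16, 20), so from here the quotients repeat a_1, ..., a_12; the period length is 12.
Hence the expansion of sqrt(276) is a_0 = 16 followed by the repeating block 1, 1, 1, 1, 2, 2, 2, 1, 1, 1, 1, 32 (period 12).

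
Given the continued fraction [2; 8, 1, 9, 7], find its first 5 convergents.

Using the convergent recurrence p_i = a_i*p_{i-1} + p_{i-2}, q_i = a_i*q_{i-1} + q_{i-2} with p_{-2}=0, p_{-1}=1, q_{-2}=1, q_{-1}=0:
  i=0: a_0=2, p_0 = 2*1 + 0 = 2, q_0 = 2*0 + 1 = 1.
  i=1: a_1=8, p_1 = 8*2 + 1 = 17, q_1 = 8*1 + 0 = 8.
  i=2: a_2=1, p_2 = 1*17 + 2 = 19, q_2 = 1*8 + 1 = 9.
  i=3: a_3=9, p_3 = 9*19 + 17 = 188, q_3 = 9*9 + 8 = 89.
  i=4: a_4=7, p_4 = 7*188 + 19 = 1335, q_4 = 7*89 + 9 = 632.

2/1, 17/8, 19/9, 188/89, 1335/632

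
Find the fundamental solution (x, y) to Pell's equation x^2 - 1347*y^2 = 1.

First expand sqrt(1347) as a continued fraction. With x_i = (sqrt(1347) + m_i)/d_i and (m_0, d_0) = (0, 1): a_0 = floor(sqrt(1347)) = 36, since 36^2 = 1296 <= 1347 < 1369 = 37^2.
Iterate m_{i+1} = d_i*a_i - m_i, d_{i+1} = (1347 - m_{i+1}^2)/d_i, a_{i+1} = floor((a_0 + m_{i+1})/d_{i+1}):
  m_1 = 1*36 - 0 = 36, d_1 = (1347 - 36^2)/1 = 51/1 = 51, a_1 = floor((36 + 36)/51) = 1.
  m_2 = 51*1 - 36 = 15, d_2 = (1347 - 15^2)/51 = 1122/51 = 22, a_2 = floor((36 + 15)/22) = 2.
  m_3 = 22*2 - 15 = 29, d_3 = (1347 - 29^2)/22 = 506/22 = 23, a_3 = floor((36 + 29)/23) = 2.
  m_4 = 23*2 - 29 = 17, d_4 = (1347 - 17^2)/23 = 1058/23 = 46, a_4 = floor((36 + 17)/46) = 1.
  m_5 = 46*1 - 17 = 29, d_5 = (1347 - 29^2)/46 = 506/46 = 11, a_5 = floor((36 + 29)/11) = 5.
  m_6 = 11*5 - 29 = 26, d_6 = (1347 - 26^2)/11 = 671/11 = 61, a_6 = floor((36 + 26)/61) = 1.
  m_7 = 61*1 - 26 = 35, d_7 = (1347 - 35^2)/61 = 122/61 = 2, a_7 = floor((36 + 35)/2) = 35.
  m_8 = 2*35 - 35 = 35, d_8 = (1347 - 35^2)/2 = 122/2 = 61, a_8 = floor((36 + 35)/61) = 1.
  m_9 = 61*1 - 35 = 26, d_9 = (1347 - 26^2)/61 = 671/61 = 11, a_9 = floor((36 + 26)/11) = 5.
  m_10 = 11*5 - 26 = 29, d_10 = (1347 - 29^2)/11 = 506/11 = 46, a_10 = floor((36 + 29)/46) = 1.
  m_11 = 46*1 - 29 = 17, d_11 = (1347 - 17^2)/46 = 1058/46 = 23, a_11 = floor((36 + 17)/23) = 2.
  m_12 = 23*2 - 17 = 29, d_12 = (1347 - 29^2)/23 = 506/23 = 22, a_12 = floor((36 + 29)/22) = 2.
  m_13 = 22*2 - 29 = 15, d_13 = (1347 - 15^2)/22 = 1122/22 = 51, a_13 = floor((36 + 15)/51) = 1.
  m_14 = 51*1 - 15 = 36, d_14 = (1347 - 36^2)/51 = 51/51 = 1, a_14 = floor((36 + 36)/1) = 72.
  m_15 = 1*72 - 36 = 36, d_15 = (1347 - 36^2)/1 = 51/1 = 51: (m_15, d_15) = (m_1, d_1) = (36, 51), so from here the quotients repeat a_1, ..., a_14; the period length is 14.
So sqrt(1347) = [36; (1, 2, 2, 1, 5, 1, 35, 1, 5, 1, 2, 2, 1, 72)] with period length k = 14.
k is even, so the fundamental solution of x^2 - 1347y^2 = 1 is (p_{k-1}, q_{k-1}) = (p_13, q_13); compute convergents through index 13.
Convergents (p_i = a_i*p_{i-1} + p_{i-2}, q_i = a_i*q_{i-1} + q_{i-2} with p_{-2}=0, p_{-1}=1, q_{-2}=1, q_{-1}=0):
  i=0: a_0=36, p_0 = 36*1 + 0 = 36, q_0 = 36*0 + 1 = 1.
  i=1: a_1=1, p_1 = 1*36 + 1 = 37, q_1 = 1*1 + 0 = 1.
  i=2: a_2=2, p_2 = 2*37 + 36 = 110, q_2 = 2*1 + 1 = 3.
  i=3: a_3=2, p_3 = 2*110 + 37 = 257, q_3 = 2*3 + 1 = 7.
  i=4: a_4=1, p_4 = 1*257 + 110 = 367, q_4 = 1*7 + 3 = 10.
  i=5: a_5=5, p_5 = 5*367 + 257 = 2092, q_5 = 5*10 + 7 = 57.
  i=6: a_6=1, p_6 = 1*2092 + 367 = 2459, q_6 = 1*57 + 10 = 67.
  i=7: a_7=35, p_7 = 35*2459 + 2092 = 88157, q_7 = 35*67 + 57 = 2402.
  i=8: a_8=1, p_8 = 1*88157 + 2459 = 90616, q_8 = 1*2402 + 67 = 2469.
  i=9: a_9=5, p_9 = 5*90616 + 88157 = 541237, q_9 = 5*2469 + 2402 = 14747.
  i=10: a_10=1, p_10 = 1*541237 + 90616 = 631853, q_10 = 1*14747 + 2469 = 17216.
  i=11: a_11=2, p_11 = 2*631853 + 541237 = 1804943, q_11 = 2*17216 + 14747 = 49179.
  i=12: a_12=2, p_12 = 2*1804943 + 631853 = 4241739, q_12 = 2*49179 + 17216 = 115574.
  i=13: a_13=1, p_13 = 1*4241739 + 1804943 = 6046682, q_13 = 1*115574 + 49179 = 164753.
Check: 6046682^2 - 1347*164753^2 = 36562363209124 - 36562363209123 = 1, so (x, y) = (6046682, 164753) solves the equation, and by the theorem it is the least positive solution.

(x, y) = (6046682, 164753)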